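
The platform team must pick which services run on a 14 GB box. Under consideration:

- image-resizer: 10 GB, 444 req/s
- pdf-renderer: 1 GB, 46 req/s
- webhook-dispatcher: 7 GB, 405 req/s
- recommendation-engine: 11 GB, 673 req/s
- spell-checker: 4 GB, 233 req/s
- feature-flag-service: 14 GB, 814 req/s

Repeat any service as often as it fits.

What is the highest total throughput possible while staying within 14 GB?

814

A density-first pass picks 3×pdf-renderer + recommendation-engine — 811 at 14 GB.
Replace 3×pdf-renderer and recommendation-engine with feature-flag-service: the trade gains 3 net, giving 814 at 14 GB.
No other feasible combination exceeds 814.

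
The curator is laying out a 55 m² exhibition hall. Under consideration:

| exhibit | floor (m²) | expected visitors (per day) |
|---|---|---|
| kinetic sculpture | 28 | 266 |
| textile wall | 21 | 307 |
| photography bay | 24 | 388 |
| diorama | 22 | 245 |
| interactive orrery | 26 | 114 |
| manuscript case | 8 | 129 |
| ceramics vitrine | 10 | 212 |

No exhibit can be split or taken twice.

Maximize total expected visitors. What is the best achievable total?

907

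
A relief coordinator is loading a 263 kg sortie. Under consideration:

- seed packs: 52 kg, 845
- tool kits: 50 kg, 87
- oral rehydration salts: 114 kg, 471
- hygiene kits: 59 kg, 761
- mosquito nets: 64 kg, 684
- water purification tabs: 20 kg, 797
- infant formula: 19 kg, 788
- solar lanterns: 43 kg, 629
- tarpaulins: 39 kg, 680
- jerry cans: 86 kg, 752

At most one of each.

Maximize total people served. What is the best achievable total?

4555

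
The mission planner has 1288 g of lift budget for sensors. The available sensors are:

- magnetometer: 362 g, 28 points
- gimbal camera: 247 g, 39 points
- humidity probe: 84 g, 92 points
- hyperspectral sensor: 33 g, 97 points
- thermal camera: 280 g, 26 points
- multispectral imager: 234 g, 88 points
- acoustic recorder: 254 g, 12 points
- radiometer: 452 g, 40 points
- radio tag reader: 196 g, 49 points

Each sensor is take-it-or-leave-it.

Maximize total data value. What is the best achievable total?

405

By data value per g: hyperspectral sensor 2.94, humidity probe 1.10, multispectral imager 0.38, radio tag reader 0.25 lead.
Taking the top-ratio sensors first gives gimbal camera + humidity probe + hyperspectral sensor + thermal camera + multispectral imager + radio tag reader for 391 (1074 g).
The 280 g tied up in thermal camera is better spent on radiometer — total rises to 405 (1246 g).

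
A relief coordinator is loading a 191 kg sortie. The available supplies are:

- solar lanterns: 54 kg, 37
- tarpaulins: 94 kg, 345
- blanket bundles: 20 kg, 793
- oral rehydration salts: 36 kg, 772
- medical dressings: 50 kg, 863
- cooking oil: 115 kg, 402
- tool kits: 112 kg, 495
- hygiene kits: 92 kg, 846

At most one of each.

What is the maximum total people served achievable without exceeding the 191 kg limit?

2502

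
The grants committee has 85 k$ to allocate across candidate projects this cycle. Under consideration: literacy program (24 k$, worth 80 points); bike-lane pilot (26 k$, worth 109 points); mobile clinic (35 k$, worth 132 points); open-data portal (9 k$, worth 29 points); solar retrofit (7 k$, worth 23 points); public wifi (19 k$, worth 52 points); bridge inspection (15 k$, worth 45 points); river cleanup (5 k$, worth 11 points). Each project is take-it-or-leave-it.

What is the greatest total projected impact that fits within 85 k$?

Ranking by ratio (projected impact/k$): bike-lane pilot 4.19, mobile clinic 3.77, literacy program 3.33.
The ratio ordering already packs tightly: literacy program + bike-lane pilot + mobile clinic, 85 k$, 321.
Next best is bike-lane pilot + mobile clinic + open-data portal + bridge inspection at 315 (85 k$) — short by 6.

321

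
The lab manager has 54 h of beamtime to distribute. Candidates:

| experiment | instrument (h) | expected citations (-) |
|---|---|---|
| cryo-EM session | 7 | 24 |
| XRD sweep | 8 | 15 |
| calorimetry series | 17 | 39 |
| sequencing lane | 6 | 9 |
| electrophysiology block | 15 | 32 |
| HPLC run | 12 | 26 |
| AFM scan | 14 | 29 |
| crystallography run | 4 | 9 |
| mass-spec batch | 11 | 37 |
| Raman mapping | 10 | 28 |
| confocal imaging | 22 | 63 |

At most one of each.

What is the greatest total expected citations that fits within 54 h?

161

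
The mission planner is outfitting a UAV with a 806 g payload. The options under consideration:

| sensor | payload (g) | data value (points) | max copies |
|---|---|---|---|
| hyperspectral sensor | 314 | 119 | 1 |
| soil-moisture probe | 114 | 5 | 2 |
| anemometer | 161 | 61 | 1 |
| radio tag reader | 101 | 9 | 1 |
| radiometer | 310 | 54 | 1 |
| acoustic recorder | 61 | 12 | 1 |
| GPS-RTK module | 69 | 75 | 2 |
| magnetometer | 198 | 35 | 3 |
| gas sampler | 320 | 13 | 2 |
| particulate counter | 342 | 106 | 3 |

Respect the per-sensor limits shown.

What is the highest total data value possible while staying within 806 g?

Greedy by ratio would take hyperspectral sensor + anemometer + radio tag reader + acoustic recorder + 2×GPS-RTK module: 775 g used, total 351.
Dropping anemometer and radio tag reader and acoustic recorder frees 323 g; slotting in particulate counter (342 g) lifts the total to 375 at 794 g.
Nothing else within 806 g beats 375.

375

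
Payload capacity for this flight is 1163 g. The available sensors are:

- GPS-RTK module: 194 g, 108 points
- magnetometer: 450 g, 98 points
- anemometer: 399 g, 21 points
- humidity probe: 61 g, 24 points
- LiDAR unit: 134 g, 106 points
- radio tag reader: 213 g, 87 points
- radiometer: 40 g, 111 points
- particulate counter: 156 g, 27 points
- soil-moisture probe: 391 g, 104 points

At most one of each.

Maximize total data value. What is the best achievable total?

543

Ranking by ratio (data value/g): radiometer 2.77, LiDAR unit 0.79, GPS-RTK module 0.56.
The ratio heuristic lands on GPS-RTK module + humidity probe + LiDAR unit + radio tag reader + radiometer + soil-moisture probe (540) but leaves 130 g idle.
The 61 g tied up in humidity probe is better spent on particulate counter — total rises to 543 (1128 g).
Next best is GPS-RTK module + humidity probe + LiDAR unit + radio tag reader + radiometer + soil-moisture probe at 540 (1033 g) — short by 3.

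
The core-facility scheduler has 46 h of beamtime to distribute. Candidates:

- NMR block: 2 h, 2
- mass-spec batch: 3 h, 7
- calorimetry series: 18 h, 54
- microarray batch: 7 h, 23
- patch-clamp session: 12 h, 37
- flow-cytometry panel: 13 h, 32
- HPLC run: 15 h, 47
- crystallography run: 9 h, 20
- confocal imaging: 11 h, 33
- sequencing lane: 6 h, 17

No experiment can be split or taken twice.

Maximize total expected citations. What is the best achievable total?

Greedy by ratio would take microarray batch + patch-clamp session + HPLC run + confocal imaging: 45 h used, total 140.
Dropping patch-clamp session and confocal imaging frees 23 h; slotting in calorimetry series + sequencing lane (24 h) lifts the total to 141 at 46 h.
Next best is microarray batch + patch-clamp session + HPLC run + confocal imaging at 140 (45 h) — short by 1.

141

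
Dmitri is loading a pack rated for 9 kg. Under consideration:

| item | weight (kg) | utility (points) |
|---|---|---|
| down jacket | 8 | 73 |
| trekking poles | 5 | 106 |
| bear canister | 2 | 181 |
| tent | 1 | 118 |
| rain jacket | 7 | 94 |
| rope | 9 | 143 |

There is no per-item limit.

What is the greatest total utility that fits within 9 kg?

Best packing: 9×tent — 9 kg, 1062 total.
That's the maximum — no swap from here does better than 1062.

1062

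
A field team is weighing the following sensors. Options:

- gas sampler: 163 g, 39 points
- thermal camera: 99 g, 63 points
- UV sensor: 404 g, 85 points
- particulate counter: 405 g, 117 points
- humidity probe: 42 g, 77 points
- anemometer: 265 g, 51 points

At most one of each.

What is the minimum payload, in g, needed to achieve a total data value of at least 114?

141

Need the lightest bundle worth ≥ 114.
thermal camera + humidity probe reaches 140 using 141 g.
Below 141 g the best achievable stays under 114.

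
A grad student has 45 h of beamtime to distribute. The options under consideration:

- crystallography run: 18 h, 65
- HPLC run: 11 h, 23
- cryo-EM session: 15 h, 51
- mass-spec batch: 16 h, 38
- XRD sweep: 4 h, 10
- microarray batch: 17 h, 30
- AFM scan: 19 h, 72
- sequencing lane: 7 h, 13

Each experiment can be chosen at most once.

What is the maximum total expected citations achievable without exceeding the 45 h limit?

Density check — AFM scan 3.79, crystallography run 3.61, cryo-EM session 3.40, XRD sweep 2.50 are the best per h.
A density-first pass picks crystallography run + XRD sweep + AFM scan — 147 at 41 h.
Dropping XRD sweep frees 4 h; slotting in sequencing lane (7 h) lifts the total to 150 at 44 h.

150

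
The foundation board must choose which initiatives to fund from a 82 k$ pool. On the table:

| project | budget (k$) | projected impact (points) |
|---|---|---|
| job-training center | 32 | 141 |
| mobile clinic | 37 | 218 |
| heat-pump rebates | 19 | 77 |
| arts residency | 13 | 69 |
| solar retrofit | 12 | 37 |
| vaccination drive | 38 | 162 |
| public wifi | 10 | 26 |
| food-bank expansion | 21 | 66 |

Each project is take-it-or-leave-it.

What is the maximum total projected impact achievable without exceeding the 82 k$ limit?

428

Best packing: job-training center + mobile clinic + arts residency — 82 k$, 428 total.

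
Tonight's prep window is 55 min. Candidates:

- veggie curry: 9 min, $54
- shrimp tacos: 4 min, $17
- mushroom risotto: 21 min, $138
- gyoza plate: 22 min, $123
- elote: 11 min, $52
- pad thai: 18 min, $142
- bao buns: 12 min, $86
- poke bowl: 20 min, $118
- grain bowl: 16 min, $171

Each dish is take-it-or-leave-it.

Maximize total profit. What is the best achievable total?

Ranking by ratio (profit/min): grain bowl 10.69, pad thai 7.89, bao buns 7.17, mushroom risotto 6.57.
The ratio ordering already packs tightly: veggie curry + pad thai + bao buns + grain bowl, 55 min, 453.

453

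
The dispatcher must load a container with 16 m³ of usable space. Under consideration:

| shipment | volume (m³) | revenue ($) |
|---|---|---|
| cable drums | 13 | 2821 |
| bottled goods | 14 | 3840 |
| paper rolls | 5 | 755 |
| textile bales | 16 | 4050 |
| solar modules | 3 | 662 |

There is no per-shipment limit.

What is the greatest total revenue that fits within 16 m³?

Greedy by ratio would take bottled goods: 14 m³ used, total 3840.
Dropping bottled goods frees 14 m³; slotting in textile bales (16 m³) lifts the total to 4050 at 16 m³.
Nothing else within 16 m³ beats 4050.

4050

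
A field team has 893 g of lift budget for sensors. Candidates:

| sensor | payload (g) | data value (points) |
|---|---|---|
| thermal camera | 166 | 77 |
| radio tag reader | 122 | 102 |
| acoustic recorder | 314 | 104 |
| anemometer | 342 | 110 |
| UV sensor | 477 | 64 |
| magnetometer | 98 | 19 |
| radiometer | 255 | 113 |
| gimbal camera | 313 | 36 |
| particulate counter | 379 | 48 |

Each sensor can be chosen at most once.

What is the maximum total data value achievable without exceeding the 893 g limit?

402

By data value per g: radio tag reader 0.84, thermal camera 0.46, radiometer 0.44 lead.
Greedy by ratio would take thermal camera + radio tag reader + acoustic recorder + radiometer: 857 g used, total 396.
The 314 g tied up in acoustic recorder is better spent on anemometer — total rises to 402 (885 g).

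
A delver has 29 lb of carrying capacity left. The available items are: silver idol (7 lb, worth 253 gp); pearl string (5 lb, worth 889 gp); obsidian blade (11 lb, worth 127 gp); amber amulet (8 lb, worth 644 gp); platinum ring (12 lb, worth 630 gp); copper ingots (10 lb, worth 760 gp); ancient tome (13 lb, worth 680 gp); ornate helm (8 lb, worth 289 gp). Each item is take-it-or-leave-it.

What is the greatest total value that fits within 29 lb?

2329

The ratio heuristic lands on pearl string + amber amulet + copper ingots (2293) but leaves 6 lb idle.
Dropping amber amulet frees 8 lb; slotting in ancient tome (13 lb) lifts the total to 2329 at 28 lb.
Next best is pearl string + amber amulet + copper ingots at 2293 (23 lb) — short by 36.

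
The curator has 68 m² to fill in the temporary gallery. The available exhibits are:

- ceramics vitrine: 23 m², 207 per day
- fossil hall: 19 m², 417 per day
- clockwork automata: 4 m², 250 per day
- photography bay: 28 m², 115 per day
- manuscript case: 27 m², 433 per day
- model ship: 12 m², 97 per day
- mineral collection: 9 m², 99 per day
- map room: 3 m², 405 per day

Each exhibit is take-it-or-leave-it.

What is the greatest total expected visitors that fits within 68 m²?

The ratio ordering already packs tightly: fossil hall + clockwork automata + manuscript case + mineral collection + map room, 62 m², 1604.

1604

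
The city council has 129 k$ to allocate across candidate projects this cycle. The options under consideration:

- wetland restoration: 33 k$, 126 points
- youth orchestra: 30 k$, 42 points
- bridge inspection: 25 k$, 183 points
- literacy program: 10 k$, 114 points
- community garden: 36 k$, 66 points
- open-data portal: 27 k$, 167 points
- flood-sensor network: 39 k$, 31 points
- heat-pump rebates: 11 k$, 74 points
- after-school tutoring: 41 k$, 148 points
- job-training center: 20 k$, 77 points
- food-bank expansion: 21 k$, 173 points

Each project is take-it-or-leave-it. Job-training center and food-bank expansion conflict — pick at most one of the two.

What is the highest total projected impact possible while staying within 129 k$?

837

Wetland restoration + bridge inspection + literacy program + open-data portal + heat-pump rebates + food-bank expansion uses 127 of the 129 k$ and totals 837.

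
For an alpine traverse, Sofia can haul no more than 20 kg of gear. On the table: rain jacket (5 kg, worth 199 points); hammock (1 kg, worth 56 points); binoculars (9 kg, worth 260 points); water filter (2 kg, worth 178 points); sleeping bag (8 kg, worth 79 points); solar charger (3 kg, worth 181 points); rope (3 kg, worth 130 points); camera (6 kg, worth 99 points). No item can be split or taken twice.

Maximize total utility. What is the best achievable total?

874

Taking the top-ratio items first gives rain jacket + hammock + water filter + solar charger + rope + camera for 843 (20 kg).
Replace rope and camera with binoculars: the trade gains 31 net, giving 874 at 20 kg.
The closest alternative, rain jacket + hammock + water filter + solar charger + rope + camera, reaches only 843.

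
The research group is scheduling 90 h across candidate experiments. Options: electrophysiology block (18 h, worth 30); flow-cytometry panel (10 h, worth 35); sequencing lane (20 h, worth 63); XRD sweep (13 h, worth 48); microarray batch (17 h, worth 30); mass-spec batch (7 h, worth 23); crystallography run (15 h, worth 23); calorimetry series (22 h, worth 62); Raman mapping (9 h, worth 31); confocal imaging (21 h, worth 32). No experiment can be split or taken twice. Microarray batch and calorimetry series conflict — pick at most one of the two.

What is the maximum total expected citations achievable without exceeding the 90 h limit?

262

Ranking by ratio (expected citations/h): XRD sweep 3.69, flow-cytometry panel 3.50, Raman mapping 3.44, mass-spec batch 3.29.
Best packing: flow-cytometry panel + sequencing lane + XRD sweep + mass-spec batch + calorimetry series + Raman mapping — 81 h, 262 total.
No other feasible combination exceeds 262.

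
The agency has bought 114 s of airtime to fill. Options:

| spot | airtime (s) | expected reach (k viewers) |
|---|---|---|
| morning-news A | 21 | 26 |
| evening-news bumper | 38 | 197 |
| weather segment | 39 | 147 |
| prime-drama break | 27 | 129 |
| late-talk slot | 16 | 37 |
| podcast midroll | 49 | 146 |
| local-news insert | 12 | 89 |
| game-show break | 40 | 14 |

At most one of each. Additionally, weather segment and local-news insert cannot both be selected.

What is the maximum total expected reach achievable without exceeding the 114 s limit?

478

Density check — local-news insert 7.42, evening-news bumper 5.18, prime-drama break 4.78 are the best per s.
The ratio ordering already packs tightly: morning-news A + evening-news bumper + prime-drama break + late-talk slot + local-news insert, 114 s, 478.
Runner-up evening-news bumper + weather segment + prime-drama break tops out at 473.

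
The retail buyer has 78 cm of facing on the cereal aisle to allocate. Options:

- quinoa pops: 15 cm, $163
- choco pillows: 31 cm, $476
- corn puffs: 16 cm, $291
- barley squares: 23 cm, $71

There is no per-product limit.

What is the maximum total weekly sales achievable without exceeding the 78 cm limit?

1243

Taking the top-ratio products first gives 4×corn puffs for 1164 (64 cm).
Dropping 3×corn puffs frees 48 cm; slotting in 2×choco pillows (62 cm) lifts the total to 1243 at 78 cm.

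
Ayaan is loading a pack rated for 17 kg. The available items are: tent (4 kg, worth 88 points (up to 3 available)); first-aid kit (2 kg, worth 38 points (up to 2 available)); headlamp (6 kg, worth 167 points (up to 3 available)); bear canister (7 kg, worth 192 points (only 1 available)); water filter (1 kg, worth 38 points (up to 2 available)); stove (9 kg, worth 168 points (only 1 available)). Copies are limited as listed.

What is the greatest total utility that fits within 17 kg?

473

Ranking by ratio (utility/kg): water filter 38.00, headlamp 27.83, bear canister 27.43, tent 22.00.
Greedy by ratio would take first-aid kit + 2×headlamp + 2×water filter: 16 kg used, total 448.
The 6 kg tied up in headlamp is better spent on bear canister — total rises to 473 (17 kg).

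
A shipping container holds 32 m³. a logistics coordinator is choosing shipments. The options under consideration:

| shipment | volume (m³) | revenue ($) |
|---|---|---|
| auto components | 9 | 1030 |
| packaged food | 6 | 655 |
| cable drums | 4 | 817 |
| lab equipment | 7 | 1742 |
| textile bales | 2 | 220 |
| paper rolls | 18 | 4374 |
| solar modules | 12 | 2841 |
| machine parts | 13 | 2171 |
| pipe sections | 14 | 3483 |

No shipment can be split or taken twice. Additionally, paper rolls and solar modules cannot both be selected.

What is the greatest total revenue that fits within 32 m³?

7857

By revenue per m³: lab equipment 248.86, pipe sections 248.79, paper rolls 243.00 lead.
Greedy by ratio would take cable drums + lab equipment + textile bales + pipe sections: 27 m³ used, total 6262.
Replace cable drums and lab equipment and textile bales with paper rolls: the trade gains 1595 net, giving 7857 at 32 m³.
That's the maximum — no feasible swap from here does better than 7857.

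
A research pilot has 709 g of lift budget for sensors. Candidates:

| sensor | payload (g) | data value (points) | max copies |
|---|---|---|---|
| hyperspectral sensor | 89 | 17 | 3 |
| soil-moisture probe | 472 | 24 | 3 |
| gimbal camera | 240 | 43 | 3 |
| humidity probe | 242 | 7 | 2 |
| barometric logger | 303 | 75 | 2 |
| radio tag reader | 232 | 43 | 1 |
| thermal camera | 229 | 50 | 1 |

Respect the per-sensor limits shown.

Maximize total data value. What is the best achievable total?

167

Density check — barometric logger 0.25, thermal camera 0.22, hyperspectral sensor 0.19 are the best per g.
Best packing: hyperspectral sensor + 2×barometric logger — 695 g, 167 total.
No other feasible combination exceeds 167.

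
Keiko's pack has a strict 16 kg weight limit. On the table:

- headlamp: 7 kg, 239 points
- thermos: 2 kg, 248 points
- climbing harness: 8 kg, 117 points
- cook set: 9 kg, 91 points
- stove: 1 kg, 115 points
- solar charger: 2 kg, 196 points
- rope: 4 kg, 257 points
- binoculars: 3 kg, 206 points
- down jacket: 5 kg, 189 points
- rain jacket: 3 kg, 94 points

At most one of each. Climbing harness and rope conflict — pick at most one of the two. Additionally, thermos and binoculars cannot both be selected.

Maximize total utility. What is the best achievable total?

1055

Ranking by ratio (utility/kg): thermos 124.00, stove 115.00, solar charger 98.00.
Headlamp + thermos + stove + solar charger + rope uses 16 of the 16 kg and totals 1055.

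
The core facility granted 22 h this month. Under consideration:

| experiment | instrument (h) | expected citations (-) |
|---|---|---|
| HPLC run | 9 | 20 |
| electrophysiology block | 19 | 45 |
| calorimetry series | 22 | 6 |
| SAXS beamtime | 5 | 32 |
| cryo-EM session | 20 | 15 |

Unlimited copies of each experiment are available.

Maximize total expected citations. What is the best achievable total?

Ranking by ratio (expected citations/h): SAXS beamtime 6.40, electrophysiology block 2.37, HPLC run 2.22, cryo-EM session 0.75.
Taking 4×SAXS beamtime: 20 h used, 128 in expected citations.

128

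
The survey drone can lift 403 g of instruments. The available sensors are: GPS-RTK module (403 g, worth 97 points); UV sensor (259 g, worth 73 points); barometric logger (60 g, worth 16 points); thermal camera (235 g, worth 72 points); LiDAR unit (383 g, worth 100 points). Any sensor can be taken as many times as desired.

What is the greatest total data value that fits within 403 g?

105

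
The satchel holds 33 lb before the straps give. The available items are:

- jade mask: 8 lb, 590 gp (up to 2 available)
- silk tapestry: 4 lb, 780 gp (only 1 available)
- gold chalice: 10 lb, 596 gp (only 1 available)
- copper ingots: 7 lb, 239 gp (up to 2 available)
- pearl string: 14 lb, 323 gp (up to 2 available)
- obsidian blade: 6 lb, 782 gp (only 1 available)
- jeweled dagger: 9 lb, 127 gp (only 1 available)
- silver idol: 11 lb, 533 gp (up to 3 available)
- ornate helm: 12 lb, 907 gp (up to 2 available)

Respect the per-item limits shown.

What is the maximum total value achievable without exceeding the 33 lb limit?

3065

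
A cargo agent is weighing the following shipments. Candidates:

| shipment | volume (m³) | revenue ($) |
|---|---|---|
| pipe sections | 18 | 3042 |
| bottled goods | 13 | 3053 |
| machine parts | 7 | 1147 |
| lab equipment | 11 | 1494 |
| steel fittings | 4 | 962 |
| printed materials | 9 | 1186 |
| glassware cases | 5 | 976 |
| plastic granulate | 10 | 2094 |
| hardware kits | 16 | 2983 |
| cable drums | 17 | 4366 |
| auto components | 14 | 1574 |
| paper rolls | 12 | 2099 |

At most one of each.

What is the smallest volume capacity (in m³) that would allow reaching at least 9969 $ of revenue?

44

Look for the lowest-volume combination reaching 9969.
bottled goods + steel fittings + plastic granulate + cable drums reaches 10475 using 44 m³.
Below 44 m³ the best achievable stays under 9969.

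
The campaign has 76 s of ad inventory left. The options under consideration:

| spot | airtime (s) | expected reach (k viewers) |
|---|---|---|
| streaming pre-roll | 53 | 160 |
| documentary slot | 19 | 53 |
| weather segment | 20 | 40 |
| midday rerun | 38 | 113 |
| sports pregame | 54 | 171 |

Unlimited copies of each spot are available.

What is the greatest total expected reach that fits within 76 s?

Density check — sports pregame 3.17, streaming pre-roll 3.02, midday rerun 2.97 are the best per s.
Filling by ratio: documentary slot + sports pregame for 224, with 3 s left unused.
The 73 s tied up in documentary slot and sports pregame is better spent on 2×midday rerun — total rises to 226 (76 s).

226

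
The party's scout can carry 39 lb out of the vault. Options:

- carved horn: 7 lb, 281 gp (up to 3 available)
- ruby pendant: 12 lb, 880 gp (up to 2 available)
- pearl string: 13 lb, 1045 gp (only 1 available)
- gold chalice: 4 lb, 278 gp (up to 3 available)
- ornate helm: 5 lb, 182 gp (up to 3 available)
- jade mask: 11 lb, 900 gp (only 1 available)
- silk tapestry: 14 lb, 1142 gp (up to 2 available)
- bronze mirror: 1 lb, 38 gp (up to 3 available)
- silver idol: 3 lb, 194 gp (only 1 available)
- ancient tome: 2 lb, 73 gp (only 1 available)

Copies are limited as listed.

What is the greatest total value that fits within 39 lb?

3184

Taking jade mask + 2×silk tapestry: 39 lb used, 3184 in value.
No other feasible combination exceeds 3184.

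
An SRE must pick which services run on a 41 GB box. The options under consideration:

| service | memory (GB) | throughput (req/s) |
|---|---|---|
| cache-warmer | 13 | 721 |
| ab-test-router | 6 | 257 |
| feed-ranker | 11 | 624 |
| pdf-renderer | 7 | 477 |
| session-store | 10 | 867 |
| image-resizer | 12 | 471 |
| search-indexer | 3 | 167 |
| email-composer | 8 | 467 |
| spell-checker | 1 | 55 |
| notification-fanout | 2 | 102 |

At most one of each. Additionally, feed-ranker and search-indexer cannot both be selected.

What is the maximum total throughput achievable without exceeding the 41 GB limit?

Ranking by ratio (throughput/GB): session-store 86.70, pdf-renderer 68.14, email-composer 58.38.
Cache-warmer + pdf-renderer + session-store + search-indexer + email-composer uses 41 of the 41 GB and totals 2699.

2699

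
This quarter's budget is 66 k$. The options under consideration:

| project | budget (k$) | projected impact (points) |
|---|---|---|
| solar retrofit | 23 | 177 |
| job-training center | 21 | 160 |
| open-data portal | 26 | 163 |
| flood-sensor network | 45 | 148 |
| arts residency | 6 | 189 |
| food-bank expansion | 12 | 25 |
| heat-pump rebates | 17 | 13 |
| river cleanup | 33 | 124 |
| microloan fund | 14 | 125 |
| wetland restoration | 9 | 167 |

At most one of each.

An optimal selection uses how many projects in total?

4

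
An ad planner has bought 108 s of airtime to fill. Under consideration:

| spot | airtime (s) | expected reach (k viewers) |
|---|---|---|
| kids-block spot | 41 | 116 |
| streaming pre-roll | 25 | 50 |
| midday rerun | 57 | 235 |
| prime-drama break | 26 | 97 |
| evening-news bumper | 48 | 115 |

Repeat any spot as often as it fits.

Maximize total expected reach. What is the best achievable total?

388

By expected reach per s: midday rerun 4.12, prime-drama break 3.73, kids-block spot 2.83, evening-news bumper 2.40 lead.
Greedy by ratio would take streaming pre-roll + midday rerun + prime-drama break: 108 s used, total 382.
Dropping streaming pre-roll and midday rerun frees 82 s; slotting in 3×prime-drama break (78 s) lifts the total to 388 at 104 s.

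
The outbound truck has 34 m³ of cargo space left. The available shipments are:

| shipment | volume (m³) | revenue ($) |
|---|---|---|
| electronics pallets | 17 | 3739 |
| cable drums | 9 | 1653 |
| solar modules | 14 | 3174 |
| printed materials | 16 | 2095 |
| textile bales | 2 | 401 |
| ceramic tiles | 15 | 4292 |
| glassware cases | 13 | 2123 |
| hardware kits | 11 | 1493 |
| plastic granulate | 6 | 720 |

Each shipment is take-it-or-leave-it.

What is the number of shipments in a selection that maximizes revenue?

Optimal total is 8432.
One optimal bundle: electronics pallets + textile bales + ceramic tiles (34 m³).
Every optimal selection uses 3 shipments.

3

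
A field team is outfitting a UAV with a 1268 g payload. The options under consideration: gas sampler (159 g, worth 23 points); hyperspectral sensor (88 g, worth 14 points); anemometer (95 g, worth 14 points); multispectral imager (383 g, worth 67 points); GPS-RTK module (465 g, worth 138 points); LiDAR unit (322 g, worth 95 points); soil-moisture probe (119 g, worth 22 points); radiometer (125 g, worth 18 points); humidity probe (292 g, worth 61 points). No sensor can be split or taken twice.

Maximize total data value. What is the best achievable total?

Density check — GPS-RTK module 0.30, LiDAR unit 0.30, humidity probe 0.21 are the best per g.
Filling by ratio: GPS-RTK module + LiDAR unit + soil-moisture probe + humidity probe for 316, with 70 g left unused.
The 119 g tied up in soil-moisture probe is better spent on hyperspectral sensor + anemometer — total rises to 322 (1262 g).

322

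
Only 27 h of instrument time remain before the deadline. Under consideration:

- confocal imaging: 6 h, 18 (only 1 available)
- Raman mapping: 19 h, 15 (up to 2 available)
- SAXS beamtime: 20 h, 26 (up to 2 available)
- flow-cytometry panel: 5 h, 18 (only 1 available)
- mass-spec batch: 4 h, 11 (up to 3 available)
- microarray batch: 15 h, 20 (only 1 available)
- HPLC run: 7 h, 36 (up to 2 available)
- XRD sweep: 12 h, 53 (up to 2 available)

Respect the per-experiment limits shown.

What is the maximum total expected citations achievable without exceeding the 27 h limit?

125

Taking 2×HPLC run + XRD sweep: 26 h used, 125 in expected citations.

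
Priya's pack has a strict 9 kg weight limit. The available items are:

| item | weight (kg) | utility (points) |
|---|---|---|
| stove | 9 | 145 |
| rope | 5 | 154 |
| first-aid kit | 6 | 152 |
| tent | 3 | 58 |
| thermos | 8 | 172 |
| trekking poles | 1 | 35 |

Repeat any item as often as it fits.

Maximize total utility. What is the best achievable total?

315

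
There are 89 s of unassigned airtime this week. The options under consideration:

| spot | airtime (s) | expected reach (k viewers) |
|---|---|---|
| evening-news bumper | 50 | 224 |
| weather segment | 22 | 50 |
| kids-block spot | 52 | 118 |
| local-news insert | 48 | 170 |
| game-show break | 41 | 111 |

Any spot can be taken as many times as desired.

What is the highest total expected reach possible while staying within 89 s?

281

Ranking by ratio (expected reach/s): evening-news bumper 4.48, local-news insert 3.54, game-show break 2.71, weather segment 2.27.
The ratio heuristic lands on evening-news bumper + weather segment (274) but leaves 17 s idle.
Dropping evening-news bumper and weather segment frees 72 s; slotting in local-news insert + game-show break (89 s) lifts the total to 281 at 89 s.
Nothing else within 89 s beats 281.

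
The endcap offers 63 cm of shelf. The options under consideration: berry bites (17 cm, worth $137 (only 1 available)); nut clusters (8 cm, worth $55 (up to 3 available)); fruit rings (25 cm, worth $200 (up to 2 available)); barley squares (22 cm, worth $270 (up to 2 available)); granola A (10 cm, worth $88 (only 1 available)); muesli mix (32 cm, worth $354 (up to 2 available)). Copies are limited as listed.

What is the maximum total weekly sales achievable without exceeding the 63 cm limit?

683

Density check — barley squares 12.27, muesli mix 11.06, granola A 8.80, berry bites 8.06 are the best per cm.
The ratio ordering already packs tightly: nut clusters + 2×barley squares + granola A, 62 cm, 683.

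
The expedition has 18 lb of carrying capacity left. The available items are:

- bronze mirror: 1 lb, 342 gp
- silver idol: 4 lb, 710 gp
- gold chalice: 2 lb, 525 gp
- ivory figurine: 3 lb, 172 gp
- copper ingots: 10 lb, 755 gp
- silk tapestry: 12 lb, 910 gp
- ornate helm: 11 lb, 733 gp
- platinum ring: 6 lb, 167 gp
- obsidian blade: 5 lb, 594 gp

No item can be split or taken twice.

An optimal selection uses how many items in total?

5

The maximum value within 18 lb is 2343.
bronze mirror + silver idol + gold chalice + ivory figurine + obsidian blade hits 2343 at 15 lb.
All optima have 5 items.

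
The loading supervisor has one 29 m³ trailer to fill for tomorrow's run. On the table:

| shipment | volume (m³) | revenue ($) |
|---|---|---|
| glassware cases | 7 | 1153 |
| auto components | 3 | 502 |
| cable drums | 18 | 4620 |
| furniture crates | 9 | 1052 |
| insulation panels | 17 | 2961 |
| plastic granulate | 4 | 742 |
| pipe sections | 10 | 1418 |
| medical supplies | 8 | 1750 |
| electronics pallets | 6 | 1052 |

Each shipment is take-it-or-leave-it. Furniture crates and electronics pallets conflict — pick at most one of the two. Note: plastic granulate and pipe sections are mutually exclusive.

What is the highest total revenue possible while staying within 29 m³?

Best packing: auto components + cable drums + medical supplies — 29 m³, 6872 total.
Next best is glassware cases + cable drums + plastic granulate at 6515 (29 m³) — short by 357.

6872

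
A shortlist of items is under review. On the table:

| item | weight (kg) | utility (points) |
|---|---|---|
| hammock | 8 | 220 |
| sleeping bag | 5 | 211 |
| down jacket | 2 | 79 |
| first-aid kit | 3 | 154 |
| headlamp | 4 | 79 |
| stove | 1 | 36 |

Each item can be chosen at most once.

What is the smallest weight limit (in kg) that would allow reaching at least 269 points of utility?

Minimise kg subject to total utility ≥ 269.
Taking down jacket + first-aid kit + stove gives 269 (≥ 269) for 6 kg.
Any bundle with less than 6 kg falls short of 269.

6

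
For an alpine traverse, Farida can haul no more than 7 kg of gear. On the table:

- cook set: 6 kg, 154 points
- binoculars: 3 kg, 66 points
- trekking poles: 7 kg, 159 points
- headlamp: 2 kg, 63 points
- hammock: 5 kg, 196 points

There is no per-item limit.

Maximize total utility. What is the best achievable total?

259

Density check — hammock 39.20, headlamp 31.50, cook set 25.67 are the best per kg.
Headlamp + hammock uses 7 of the 7 kg and totals 259.
No other feasible combination exceeds 259.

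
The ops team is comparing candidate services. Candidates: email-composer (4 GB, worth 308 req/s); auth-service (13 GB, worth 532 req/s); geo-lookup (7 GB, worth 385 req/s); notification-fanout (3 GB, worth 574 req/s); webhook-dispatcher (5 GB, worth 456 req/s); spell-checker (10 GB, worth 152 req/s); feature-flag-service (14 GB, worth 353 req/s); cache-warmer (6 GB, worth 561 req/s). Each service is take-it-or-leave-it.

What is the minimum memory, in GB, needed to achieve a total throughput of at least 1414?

13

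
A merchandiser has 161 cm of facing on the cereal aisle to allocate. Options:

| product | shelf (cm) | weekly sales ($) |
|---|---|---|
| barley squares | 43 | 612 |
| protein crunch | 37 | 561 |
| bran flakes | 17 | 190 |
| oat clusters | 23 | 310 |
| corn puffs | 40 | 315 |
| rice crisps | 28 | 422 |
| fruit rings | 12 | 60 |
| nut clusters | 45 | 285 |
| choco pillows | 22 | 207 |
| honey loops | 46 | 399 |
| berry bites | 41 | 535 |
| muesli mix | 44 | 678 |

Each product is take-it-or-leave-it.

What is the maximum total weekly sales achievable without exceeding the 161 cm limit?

2273

The ratio ordering already packs tightly: barley squares + protein crunch + rice crisps + muesli mix, 152 cm, 2273.
Next best is barley squares + rice crisps + berry bites + muesli mix at 2247 (156 cm) — short by 26.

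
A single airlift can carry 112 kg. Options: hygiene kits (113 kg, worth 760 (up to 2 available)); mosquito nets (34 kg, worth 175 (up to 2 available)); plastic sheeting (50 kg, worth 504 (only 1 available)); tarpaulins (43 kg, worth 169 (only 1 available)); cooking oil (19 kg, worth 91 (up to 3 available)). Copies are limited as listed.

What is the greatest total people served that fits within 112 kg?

777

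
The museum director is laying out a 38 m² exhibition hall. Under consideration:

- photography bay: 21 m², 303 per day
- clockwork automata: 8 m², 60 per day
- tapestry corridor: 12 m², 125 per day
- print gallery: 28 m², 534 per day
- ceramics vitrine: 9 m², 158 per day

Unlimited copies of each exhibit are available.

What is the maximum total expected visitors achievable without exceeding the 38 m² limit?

692

By expected visitors per m²: print gallery 19.07, ceramics vitrine 17.56, photography bay 14.43 lead.
Taking print gallery + ceramics vitrine: 37 m² used, 692 in expected visitors.
Nothing else within 38 m² beats 692.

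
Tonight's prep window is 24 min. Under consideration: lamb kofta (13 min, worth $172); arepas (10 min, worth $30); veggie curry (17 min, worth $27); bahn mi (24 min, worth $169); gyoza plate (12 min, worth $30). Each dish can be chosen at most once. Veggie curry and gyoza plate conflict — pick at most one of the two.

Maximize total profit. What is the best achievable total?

By profit per min: lamb kofta 13.23, bahn mi 7.04, arepas 3.00, gyoza plate 2.50 lead.
Best packing: lamb kofta + arepas — 23 min, 202 total.
An exhaustive check of the 32 subsets confirms 202.

202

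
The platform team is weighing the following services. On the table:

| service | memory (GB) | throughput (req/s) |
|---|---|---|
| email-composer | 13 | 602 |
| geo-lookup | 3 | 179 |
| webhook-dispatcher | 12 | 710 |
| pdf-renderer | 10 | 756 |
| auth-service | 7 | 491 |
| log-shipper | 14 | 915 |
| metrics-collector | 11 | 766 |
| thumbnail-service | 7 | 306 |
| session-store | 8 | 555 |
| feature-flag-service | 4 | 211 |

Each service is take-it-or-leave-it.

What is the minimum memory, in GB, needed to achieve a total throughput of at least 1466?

21

Need the lightest bundle worth ≥ 1466.
pdf-renderer + metrics-collector: 1522 throughput at 21 GB.
No combination under 21 GB hits 1466.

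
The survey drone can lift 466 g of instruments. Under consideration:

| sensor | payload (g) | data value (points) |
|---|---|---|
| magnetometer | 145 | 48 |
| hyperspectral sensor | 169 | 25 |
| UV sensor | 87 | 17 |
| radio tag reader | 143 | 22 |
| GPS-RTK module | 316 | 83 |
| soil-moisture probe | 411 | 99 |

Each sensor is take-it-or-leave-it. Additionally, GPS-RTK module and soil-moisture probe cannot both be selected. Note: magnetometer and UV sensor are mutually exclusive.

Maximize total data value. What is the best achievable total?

Best packing: magnetometer + GPS-RTK module — 461 g, 131 total.
Next best is radio tag reader + GPS-RTK module at 105 (459 g) — short by 26.

131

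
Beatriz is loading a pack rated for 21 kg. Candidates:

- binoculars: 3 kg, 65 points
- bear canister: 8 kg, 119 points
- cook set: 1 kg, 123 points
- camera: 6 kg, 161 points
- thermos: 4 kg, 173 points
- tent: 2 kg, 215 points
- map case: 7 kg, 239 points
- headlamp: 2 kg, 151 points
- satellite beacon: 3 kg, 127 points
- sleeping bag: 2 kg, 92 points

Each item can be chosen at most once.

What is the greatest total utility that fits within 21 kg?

1120

Taking cook set + thermos + tent + map case + headlamp + satellite beacon + sleeping bag: 21 kg used, 1120 in utility.
Next best is binoculars + cook set + thermos + tent + map case + headlamp + sleeping bag at 1058 (21 kg) — short by 62.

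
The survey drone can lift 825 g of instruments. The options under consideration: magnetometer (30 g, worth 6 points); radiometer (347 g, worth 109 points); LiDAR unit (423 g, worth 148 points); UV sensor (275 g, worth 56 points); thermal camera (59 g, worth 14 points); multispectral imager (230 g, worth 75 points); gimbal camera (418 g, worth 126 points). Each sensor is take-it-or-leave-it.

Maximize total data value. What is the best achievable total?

263

Taking the top-ratio sensors first gives magnetometer + LiDAR unit + thermal camera + multispectral imager for 243 (742 g).
The 289 g tied up in thermal camera and multispectral imager is better spent on radiometer — total rises to 263 (800 g).
That's the maximum — no swap from here does better than 263.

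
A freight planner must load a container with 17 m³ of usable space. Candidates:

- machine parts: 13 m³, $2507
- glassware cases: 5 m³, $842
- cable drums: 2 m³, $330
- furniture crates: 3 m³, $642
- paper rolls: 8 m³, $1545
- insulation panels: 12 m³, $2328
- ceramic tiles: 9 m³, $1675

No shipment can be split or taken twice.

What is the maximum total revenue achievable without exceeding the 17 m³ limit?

3300

Taking cable drums + furniture crates + insulation panels: 17 m³ used, 3300 in revenue.
Runner-up paper rolls + ceramic tiles tops out at 3220.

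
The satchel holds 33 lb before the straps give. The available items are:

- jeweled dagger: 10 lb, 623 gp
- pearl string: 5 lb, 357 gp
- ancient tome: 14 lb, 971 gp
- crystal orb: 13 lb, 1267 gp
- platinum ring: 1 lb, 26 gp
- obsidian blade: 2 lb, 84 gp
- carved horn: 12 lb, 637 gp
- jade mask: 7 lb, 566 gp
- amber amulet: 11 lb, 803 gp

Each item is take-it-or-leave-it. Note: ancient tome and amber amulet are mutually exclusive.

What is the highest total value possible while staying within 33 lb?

Density check — crystal orb 97.46, jade mask 80.86, amber amulet 73.00, pearl string 71.40 are the best per lb.
The ratio ordering already packs tightly: crystal orb + obsidian blade + jade mask + amber amulet, 33 lb, 2720.

2720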